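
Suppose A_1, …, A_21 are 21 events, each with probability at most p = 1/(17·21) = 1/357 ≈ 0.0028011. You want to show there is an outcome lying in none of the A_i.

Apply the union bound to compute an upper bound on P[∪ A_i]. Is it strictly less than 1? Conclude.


Union bound: P[∪_{i=1}^{21} A_i] ≤ Σ_i P[A_i] ≤ 21·p = 21·(1/357) = 1/17.
Numerically: 1/17 ≈ 0.0588235.
Is 1/17 < 1? YES.
Since P[∪ A_i] ≤ 1/17 < 1, the complement has P[∩ A_i^c] ≥ 1 − 1/17 = 16/17 > 0, so some outcome avoids every A_i.

21·p = 1/17 ≈ 0.0588235; existence CERTIFIED by the union bound.


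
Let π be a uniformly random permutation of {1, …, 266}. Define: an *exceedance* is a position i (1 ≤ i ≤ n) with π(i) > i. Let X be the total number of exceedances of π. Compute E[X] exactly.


Write X = Σ_{i=1}^{266} X_i, where X_i = 1_{π(i) > i}.
For each fixed i, π(i) is uniform over {1, …, 266} (marginal of a uniform permutation), so P[π(i) > i] = (n − i)/n. Summing: Σ_{i=1}^{266} (n − i)/n = (0 + 1 + … + 265)/266 = 266(266 − 1)/(2·266) = (266 − 1)/2.
Hence E[X] = Σ_{i=1}^{266} (266 − i)/266 = 265/2 ≈ 132.5000.

E[X] = 265/2 = 132.5000.


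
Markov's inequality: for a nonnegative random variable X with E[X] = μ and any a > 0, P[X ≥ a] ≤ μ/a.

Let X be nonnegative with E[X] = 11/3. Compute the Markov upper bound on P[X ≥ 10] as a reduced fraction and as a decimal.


μ = E[X] = 11/3, a = 10.
Markov: P[X ≥ 10] ≤ μ/a = (11/3)/10 = 11/30.
Numerically: ≈ 0.366667.
(Since a = 10 > μ = 3.666667, the bound 11/30 is < 1 and informative.)

P[X ≥ 10] ≤ 11/30 ≈ 0.366667.


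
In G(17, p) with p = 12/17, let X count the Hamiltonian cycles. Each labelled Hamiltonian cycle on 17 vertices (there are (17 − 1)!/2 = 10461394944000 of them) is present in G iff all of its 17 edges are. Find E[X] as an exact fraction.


K_17 has (17 − 1)!/2 = 10461394944000 labelled Hamiltonian cycles.
For each such Hamiltonian cycle H, let X_H = 1 if all 17 edges of H are present in G. Then P[X_H = 1] = p^{17} = (12/17)^{17} = 2218611106740436992/827240261886336764177.
By linearity: E[X] = Σ_H E[X_H] = 10461394944000 · p^{17} = 10461394944000 · 2218611106740436992/827240261886336764177 = 23209767014756651868459368448000/827240261886336764177.
Numerically: E[X] ≈ 2.81e+10.

E[X] = 10461394944000 · (12/17)^{17} = 23209767014756651868459368448000/827240261886336764177 ≈ 2.81e+10.


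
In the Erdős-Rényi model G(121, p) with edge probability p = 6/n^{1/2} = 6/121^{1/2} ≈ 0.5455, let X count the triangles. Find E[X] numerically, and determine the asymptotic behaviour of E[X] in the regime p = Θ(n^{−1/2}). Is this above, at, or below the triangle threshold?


Number of potential triangles: C(121, 3) = 287980.
Each occurs with probability p³ ≈ (0.5455)³ ≈ 1.622840e-01.
By linearity: E[X] = C(121, 3)·p³ ≈ 287980 · 1.622840e-01 ≈ 46734.5455.
Since α = 1/2 < 1, p = c/n^{1/2} ≫ 1/n is above the triangle threshold p ~ 1/n. Asymptotically E[X] ~ (c³/6)·n^{3(1−α)} = (6³/6)·n^{1.5} → ∞; triangles are abundant w.h.p.

E[X] ≈ 46734.5455; in regime p = Θ(1/n^{1/2}) E[X] diverges (above the triangle threshold p ~ 1/n).


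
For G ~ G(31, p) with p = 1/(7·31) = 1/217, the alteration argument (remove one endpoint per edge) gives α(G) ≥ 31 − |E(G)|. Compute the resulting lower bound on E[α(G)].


E[|E(G)|] = C(31, 2)·p = 465 · (1/217) = 15/7.
E[α(G)] ≥ n − E[|E(G)|] = 31 − 15/7 = 202/7.
Numerically: ≈ 28.857.
(This is only a lower bound; the true E[α(G)] may be larger.)

E[α(G)] ≥ 202/7 ≈ 28.857.


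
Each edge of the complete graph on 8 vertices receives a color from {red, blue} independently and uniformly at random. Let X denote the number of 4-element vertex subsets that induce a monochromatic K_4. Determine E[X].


Let X = Σ_S X_S over the C(8, 4) = 70 subsets S of size 4, where X_S = 1 if the K_4 on S is monochromatic.
For a fixed S, the K_4 on S has C(4, 2) = 6 edges. P[all 6 edges red] = (1/2)^6, and likewise for blue, so P[monochromatic] = 2·(1/2)^6 = 2^{1 − 6} = 1/32.
By linearity: E[X] = C(8, 4) · 2^{1 − 6} = 70 · 1/32 = 35/16.
Numerically: E[X] ≈ 2.188.

E[X] = C(8,4)·2^(1−C(4,2)) = 35/16 ≈ 2.188.


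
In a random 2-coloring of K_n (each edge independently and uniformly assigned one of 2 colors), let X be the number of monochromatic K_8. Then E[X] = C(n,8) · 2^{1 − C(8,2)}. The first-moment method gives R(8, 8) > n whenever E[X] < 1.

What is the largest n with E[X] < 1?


We need C(n, 8) · 2^{1 − 28} < 1, i.e. C(n, 8) < 2^{28 − 1} = 134217728.
Check values of n near the boundary:
  n = 37: C(37, 8) = 38608020; 38608020 < 134217728? YES
  n = 38: C(38, 8) = 48903492; 48903492 < 134217728? YES
  n = 39: C(39, 8) = 61523748; 61523748 < 134217728? YES
  n = 40: C(40, 8) = 76904685; 76904685 < 134217728? YES
  n = 41: C(41, 8) = 95548245; 95548245 < 134217728? YES
  n = 42: C(42, 8) = 118030185; 118030185 < 134217728? YES
  n = 43: C(43, 8) = 145008513; 145008513 < 134217728? NO
The largest n with C(n, 8) < 134217728 is n = 42 (where E[X] = 118030185/134217728 ≈ 0.8793934). Hence R(8, 8) > 42, i.e. R(8, 8) ≥ 43.

Largest n = 42; hence R(8, 8) > 42.


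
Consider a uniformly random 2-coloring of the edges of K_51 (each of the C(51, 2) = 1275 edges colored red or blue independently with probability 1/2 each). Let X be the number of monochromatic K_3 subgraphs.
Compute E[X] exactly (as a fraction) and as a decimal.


Let X = Σ_S X_S over the C(51, 3) = 20825 subsets S of size 3, where X_S = 1 if the K_3 on S is monochromatic.
For a fixed S, the K_3 on S has C(3, 2) = 3 edges. P[all 3 edges red] = (1/2)^3, and likewise for blue, so P[monochromatic] = 2·(1/2)^3 = 2^{1 − 3} = 1/4.
By linearity: E[X] = C(51, 3) · 2^{1 − 3} = 20825 · 1/4 = 20825/4.
Numerically: E[X] ≈ 5206.250.

E[X] = C(51,3)·2^(1−C(3,2)) = 20825/4 ≈ 5206.250.


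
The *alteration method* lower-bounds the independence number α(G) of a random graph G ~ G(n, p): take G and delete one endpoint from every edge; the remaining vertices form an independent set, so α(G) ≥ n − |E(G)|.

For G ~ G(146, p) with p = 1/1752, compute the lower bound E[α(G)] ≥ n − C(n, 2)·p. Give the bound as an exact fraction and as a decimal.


E[|E(G)|] = C(146, 2)·p = 10585 · (1/1752) = 145/24.
E[α(G)] ≥ n − E[|E(G)|] = 146 − 145/24 = 3359/24.
Numerically: ≈ 139.95833.
(This is only a lower bound; the true E[α(G)] may be larger.)

E[α(G)] ≥ 3359/24 ≈ 139.95833.


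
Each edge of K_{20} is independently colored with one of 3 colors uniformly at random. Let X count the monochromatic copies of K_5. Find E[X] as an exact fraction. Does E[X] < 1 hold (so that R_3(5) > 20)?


E[X] = C(20, 5) · 3^{1 − 10} = 15504 · 3^{−9} = 15504/19683.
As a reduced fraction: E[X] = 5168/6561 ≈ 0.787685.
Is E[X] < 1? YES.
Since E[X] < 1, there exists a 3-coloring of K_{20} with no monochromatic K_5; hence R_3(5) > 20.

E[X] = 5168/6561 ≈ 0.787685; E[X] < 1, so R_3(5) > 20.


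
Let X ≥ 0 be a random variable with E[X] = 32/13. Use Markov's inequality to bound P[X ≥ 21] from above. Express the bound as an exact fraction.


μ = E[X] = 32/13, a = 21.
Markov: P[X ≥ 21] ≤ μ/a = (32/13)/21 = 32/273.
Numerically: ≈ 0.117.
(Since a = 21 > μ = 2.462, the bound 32/273 is < 1 and informative.)

P[X ≥ 21] ≤ 32/273 ≈ 0.117.


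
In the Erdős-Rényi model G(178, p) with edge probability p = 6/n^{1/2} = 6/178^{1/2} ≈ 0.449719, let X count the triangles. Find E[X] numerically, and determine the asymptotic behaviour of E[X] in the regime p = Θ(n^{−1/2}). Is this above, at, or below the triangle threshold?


Number of potential triangles: C(178, 3) = 924176.
Each occurs with probability p³ ≈ (0.449719)³ ≈ 9.09544072e-02.
By linearity: E[X] = C(178, 3)·p³ ≈ 924176 · 9.09544072e-02 ≈ 84057.880232.
Since α = 1/2 < 1, p = c/n^{1/2} ≫ 1/n is above the triangle threshold p ~ 1/n. Asymptotically E[X] ~ (c³/6)·n^{3(1−α)} = (6³/6)·n^{1.5} → ∞; triangles are abundant w.h.p.

E[X] ≈ 84057.880232; in regime p = Θ(1/n^{1/2}) E[X] diverges (above the triangle threshold p ~ 1/n).


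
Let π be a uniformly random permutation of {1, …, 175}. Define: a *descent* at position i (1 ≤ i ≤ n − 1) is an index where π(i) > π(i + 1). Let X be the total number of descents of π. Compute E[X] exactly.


Write X = Σ X_I over i = 1, …, 174, with X_I the indicator of one descent.
There are 174 indicators.
For each fixed i, the pair (π(i), π(i+1)) is a uniformly random ordered pair of distinct values from {1, …, 175}; by symmetry P[π(i) > π(i+1)] = 1/2.
By linearity: E[X] = 174 · (1/2) = (175 − 1) · (1/2) = 87 ≈ 87.000000.

E[X] = 87 = 87.000000.


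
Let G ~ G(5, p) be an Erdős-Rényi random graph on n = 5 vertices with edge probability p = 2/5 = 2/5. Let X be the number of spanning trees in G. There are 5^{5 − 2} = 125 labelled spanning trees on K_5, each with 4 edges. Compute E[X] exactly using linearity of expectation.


K_5 has 5^{5 − 2} = 125 labelled spanning trees.
For each such spanning tree H, let X_H = 1 if all 4 edges of H are present in G. Then P[X_H = 1] = p^{4} = (2/5)^{4} = 16/625.
By linearity of expectation: E[X] = Σ_H E[X_H] = 125 · p^{4} = 125 · 16/625 = 16/5.
Numerically: E[X] ≈ 3.2.

E[X] = 125 · (2/5)^{4} = 16/5 ≈ 3.2.


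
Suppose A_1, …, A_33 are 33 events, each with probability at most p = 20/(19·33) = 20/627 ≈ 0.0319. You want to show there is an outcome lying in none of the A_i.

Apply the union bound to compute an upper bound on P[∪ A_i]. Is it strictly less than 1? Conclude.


Union bound: P[∪_{i=1}^{33} A_i] ≤ Σ_i P[A_i] ≤ 33·p = 33·(20/627) = 20/19.
Numerically: 20/19 ≈ 1.0526.
Is 20/19 < 1? NO.
Since the bound 20/19 is ≥ 1, the union bound is uninformative here; it does NOT by itself certify existence.

33·p = 20/19 ≈ 1.0526; existence NOT certified by the union bound.


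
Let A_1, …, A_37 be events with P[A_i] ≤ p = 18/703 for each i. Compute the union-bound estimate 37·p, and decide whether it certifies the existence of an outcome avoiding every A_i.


Union bound: P[∪_{i=1}^{37} A_i] ≤ Σ_i P[A_i] ≤ 37·p = 37·(18/703) = 18/19.
Numerically: 18/19 ≈ 0.94737.
Is 18/19 < 1? YES.
Since P[∪ A_i] ≤ 18/19 < 1, the complement has P[∩ A_i^c] ≥ 1 − 18/19 = 1/19 > 0, so some outcome avoids every A_i.

37·p = 18/19 ≈ 0.94737; existence CERTIFIED by the union bound.


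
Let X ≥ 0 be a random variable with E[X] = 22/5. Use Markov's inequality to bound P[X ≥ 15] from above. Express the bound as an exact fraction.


μ = E[X] = 22/5, a = 15.
Markov: P[X ≥ 15] ≤ μ/a = (22/5)/15 = 22/75.
Numerically: ≈ 0.293.
(Since a = 15 > μ = 4.400, the bound 22/75 is < 1 and informative.)

P[X ≥ 15] ≤ 22/75 ≈ 0.293.


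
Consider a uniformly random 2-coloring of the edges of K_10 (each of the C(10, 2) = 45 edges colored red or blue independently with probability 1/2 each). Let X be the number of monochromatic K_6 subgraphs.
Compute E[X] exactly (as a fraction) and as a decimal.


Let X = Σ_S X_S over the C(10, 6) = 210 subsets S of size 6, where X_S = 1 if the K_6 on S is monochromatic.
For a fixed S, the K_6 on S has C(6, 2) = 15 edges. P[all 15 edges red] = (1/2)^15, and likewise for blue, so P[monochromatic] = 2·(1/2)^15 = 2^{1 − 15} = 1/16384.
By linearity: E[X] = C(10, 6) · 2^{1 − 15} = 210 · 1/16384 = 105/8192.
Numerically: E[X] ≈ 0.013.

E[X] = C(10,6)·2^(1−C(6,2)) = 105/8192 ≈ 0.013.


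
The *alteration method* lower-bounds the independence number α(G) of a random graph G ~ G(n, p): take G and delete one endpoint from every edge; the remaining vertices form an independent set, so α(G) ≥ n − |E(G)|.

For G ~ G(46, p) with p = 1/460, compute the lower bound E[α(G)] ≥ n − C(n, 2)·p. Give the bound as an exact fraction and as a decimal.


E[|E(G)|] = C(46, 2)·p = 1035 · (1/460) = 9/4.
E[α(G)] ≥ n − E[|E(G)|] = 46 − 9/4 = 175/4.
Numerically: ≈ 43.75000.
(This is only a lower bound; the true E[α(G)] may be larger.)

E[α(G)] ≥ 175/4 ≈ 43.75000.


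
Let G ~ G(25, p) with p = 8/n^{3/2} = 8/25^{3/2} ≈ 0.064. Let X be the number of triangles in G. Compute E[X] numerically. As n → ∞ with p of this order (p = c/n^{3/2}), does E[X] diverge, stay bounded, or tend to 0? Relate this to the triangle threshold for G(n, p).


Number of potential triangles: C(25, 3) = 2300.
Each occurs with probability p³ ≈ (0.064)³ ≈ 2.6214400e-04.
By linearity: E[X] = C(25, 3)·p³ ≈ 2300 · 2.6214400e-04 ≈ 0.60293.
Since α = 3/2 > 1, p = c/n^{3/2} = o(1/n) is below the triangle threshold p ~ 1/n. Asymptotically E[X] ~ (c³/6)·n^{3(1−α)} = (8³/6)·n^{-1.5} → 0, so by Markov's inequality G has no triangles w.h.p.

E[X] ≈ 0.60293; in regime p = Θ(1/n^{3/2}) E[X] tends to 0 (below the triangle threshold p ~ 1/n).


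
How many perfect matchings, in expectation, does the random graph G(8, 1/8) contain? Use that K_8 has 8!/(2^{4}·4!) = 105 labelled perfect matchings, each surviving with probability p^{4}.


K_8 has 8!/(2^{4}·4!) = 105 labelled perfect matchings.
For each such perfect matching H, let X_H = 1 if all 4 edges of H are present in G. Then P[X_H = 1] = p^{4} = (1/8)^{4} = 1/4096.
By linearity: E[X] = Σ_H E[X_H] = 105 · p^{4} = 105 · 1/4096 = 105/4096.
Numerically: E[X] ≈ 0.0256.

E[X] = 105 · (1/8)^{4} = 105/4096 ≈ 0.0256.


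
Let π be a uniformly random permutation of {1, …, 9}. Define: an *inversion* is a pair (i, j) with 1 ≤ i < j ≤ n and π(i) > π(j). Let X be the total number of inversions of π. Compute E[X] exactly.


Write X = Σ X_I over the C(9, 2) = 36 pairs i < j, with X_I the indicator of one inversion.
There are 36 indicators.
For each fixed pair i < j, the values π(i) and π(j) are two distinct elements of {1, …, 9} in uniformly random order; by symmetry P[π(i) > π(j)] = 1/2.
By linearity: E[X] = 36 · (1/2) = C(9, 2) · (1/2) = 36/2 = 18 ≈ 18.0000.

E[X] = 18 = 18.0000.


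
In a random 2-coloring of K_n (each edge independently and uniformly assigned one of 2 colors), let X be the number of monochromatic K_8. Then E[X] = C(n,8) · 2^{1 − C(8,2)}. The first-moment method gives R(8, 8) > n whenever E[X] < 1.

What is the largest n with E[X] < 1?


We need C(n, 8) · 2^{1 − 28} < 1, i.e. C(n, 8) < 2^{28 − 1} = 134217728.
Check values of n near the boundary:
  n = 39: C(39, 8) = 61523748; 61523748 < 134217728? YES
  n = 40: C(40, 8) = 76904685; 76904685 < 134217728? YES
  n = 41: C(41, 8) = 95548245; 95548245 < 134217728? YES
  n = 42: C(42, 8) = 118030185; 118030185 < 134217728? YES
  n = 43: C(43, 8) = 145008513; 145008513 < 134217728? NO
The largest n with C(n, 8) < 134217728 is n = 42 (where E[X] = 118030185/134217728 ≈ 0.8794). Hence R(8, 8) > 42, i.e. R(8, 8) ≥ 43.

Largest n = 42; hence R(8, 8) > 42.


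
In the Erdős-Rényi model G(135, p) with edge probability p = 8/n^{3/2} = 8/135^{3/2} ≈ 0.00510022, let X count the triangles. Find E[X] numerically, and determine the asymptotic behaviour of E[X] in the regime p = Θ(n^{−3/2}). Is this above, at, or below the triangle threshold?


Number of potential triangles: C(135, 3) = 400995.
Each occurs with probability p³ ≈ (0.00510022)³ ≈ 1.32668556e-07.
By linearity: E[X] = C(135, 3)·p³ ≈ 400995 · 1.32668556e-07 ≈ 0.053199.
Since α = 3/2 > 1, p = c/n^{3/2} = o(1/n) is below the triangle threshold p ~ 1/n. Asymptotically E[X] ~ (c³/6)·n^{3(1−α)} = (8³/6)·n^{-1.5} → 0, so by Markov's inequality G has no triangles w.h.p.

E[X] ≈ 0.053199; in regime p = Θ(1/n^{3/2}) E[X] tends to 0 (below the triangle threshold p ~ 1/n).


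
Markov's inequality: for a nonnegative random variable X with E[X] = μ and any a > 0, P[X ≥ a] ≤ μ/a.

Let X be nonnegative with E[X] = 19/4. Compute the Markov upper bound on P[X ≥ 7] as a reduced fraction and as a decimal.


μ = E[X] = 19/4, a = 7.
Markov: P[X ≥ 7] ≤ μ/a = (19/4)/7 = 19/28.
Numerically: ≈ 0.679.
(Since a = 7 > μ = 4.750, the bound 19/28 is < 1 and informative.)

P[X ≥ 7] ≤ 19/28 ≈ 0.679.


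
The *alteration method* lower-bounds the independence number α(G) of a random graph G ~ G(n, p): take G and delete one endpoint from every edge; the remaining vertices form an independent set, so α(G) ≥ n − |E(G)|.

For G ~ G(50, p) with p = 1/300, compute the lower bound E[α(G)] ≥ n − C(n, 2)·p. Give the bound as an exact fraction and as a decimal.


E[|E(G)|] = C(50, 2)·p = 1225 · (1/300) = 49/12.
E[α(G)] ≥ n − E[|E(G)|] = 50 − 49/12 = 551/12.
Numerically: ≈ 45.91667.
(This is only a lower bound; the true E[α(G)] may be larger.)

E[α(G)] ≥ 551/12 ≈ 45.91667.


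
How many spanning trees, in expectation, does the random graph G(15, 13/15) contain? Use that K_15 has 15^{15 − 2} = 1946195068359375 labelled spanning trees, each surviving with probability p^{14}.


K_15 has 15^{15 − 2} = 1946195068359375 labelled spanning trees.
For each such spanning tree H, let X_H = 1 if all 14 edges of H are present in G. Then P[X_H = 1] = p^{14} = (13/15)^{14} = 3937376385699289/29192926025390625.
By linearity: E[X] = Σ_H E[X_H] = 1946195068359375 · p^{14} = 1946195068359375 · 3937376385699289/29192926025390625 = 3937376385699289/15.
Numerically: E[X] ≈ 2.62492e+14.

E[X] = 1946195068359375 · (13/15)^{14} = 3937376385699289/15 ≈ 2.62492e+14.


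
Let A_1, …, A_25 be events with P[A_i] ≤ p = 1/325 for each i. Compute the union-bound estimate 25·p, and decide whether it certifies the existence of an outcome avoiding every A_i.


Union bound: P[∪_{i=1}^{25} A_i] ≤ Σ_i P[A_i] ≤ 25·p = 25·(1/325) = 1/13.
Numerically: 1/13 ≈ 0.077.
Is 1/13 < 1? YES.
Since P[∪ A_i] ≤ 1/13 < 1, the complement has P[∩ A_i^c] ≥ 1 − 1/13 = 12/13 > 0, so some outcome avoids every A_i.

25·p = 1/13 ≈ 0.077; existence CERTIFIED by the union bound.


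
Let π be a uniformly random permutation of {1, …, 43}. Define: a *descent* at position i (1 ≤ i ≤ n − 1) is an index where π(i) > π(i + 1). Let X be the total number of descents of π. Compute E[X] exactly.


Write X = Σ X_I over i = 1, …, 42, with X_I the indicator of one descent.
There are 42 indicators.
For each fixed i, the pair (π(i), π(i+1)) is a uniformly random ordered pair of distinct values from {1, …, 43}; by symmetry P[π(i) > π(i+1)] = 1/2.
By linearity: E[X] = 42 · (1/2) = (43 − 1) · (1/2) = 21 ≈ 21.000000.

E[X] = 21 = 21.000000.


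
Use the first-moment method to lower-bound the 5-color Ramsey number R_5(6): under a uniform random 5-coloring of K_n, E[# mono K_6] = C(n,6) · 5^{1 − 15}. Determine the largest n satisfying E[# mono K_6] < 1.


We need C(n, 6) · 5^{1 − 15} < 1, i.e. C(n, 6) < 5^{15 − 1} = 6103515625.
Check values of n near the boundary:
  n = 127: C(127, 6) = 5169379425; 5169379425 < 6103515625? YES
  n = 128: C(128, 6) = 5423611200; 5423611200 < 6103515625? YES
  n = 129: C(129, 6) = 5688177600; 5688177600 < 6103515625? YES
  n = 130: C(130, 6) = 5963412000; 5963412000 < 6103515625? YES
  n = 131: C(131, 6) = 6249655776; 6249655776 < 6103515625? NO
  n = 132: C(132, 6) = 6547258432; 6547258432 < 6103515625? NO
The largest n with C(n, 6) < 6103515625 is n = 130 (where E[X] = 47707296/48828125 ≈ 0.97705). Hence R_5(6) > 130, i.e. R_5(6) ≥ 131.

Largest n = 130; hence R_5(6) > 130.


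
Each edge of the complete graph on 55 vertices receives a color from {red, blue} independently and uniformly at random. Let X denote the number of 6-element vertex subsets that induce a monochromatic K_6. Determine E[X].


Let X = Σ_S X_S over the C(55, 6) = 28989675 subsets S of size 6, where X_S = 1 if the K_6 on S is monochromatic.
For a fixed S, the K_6 on S has C(6, 2) = 15 edges. P[all 15 edges red] = (1/2)^15, and likewise for blue, so P[monochromatic] = 2·(1/2)^15 = 2^{1 − 15} = 1/16384.
By linearity: E[X] = C(55, 6) · 2^{1 − 15} = 28989675 · 1/16384 = 28989675/16384.
Numerically: E[X] ≈ 1769.389.

E[X] = C(55,6)·2^(1−C(6,2)) = 28989675/16384 ≈ 1769.389.


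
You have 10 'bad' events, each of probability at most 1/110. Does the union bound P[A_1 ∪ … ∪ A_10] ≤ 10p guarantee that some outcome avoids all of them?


Union bound: P[∪_{i=1}^{10} A_i] ≤ Σ_i P[A_i] ≤ 10·p = 10·(1/110) = 1/11.
Numerically: 1/11 ≈ 0.09091.
Is 1/11 < 1? YES.
Since P[∪ A_i] ≤ 1/11 < 1, the complement has P[∩ A_i^c] ≥ 1 − 1/11 = 10/11 > 0, so some outcome avoids every A_i.

10·p = 1/11 ≈ 0.09091; existence CERTIFIED by the union bound.


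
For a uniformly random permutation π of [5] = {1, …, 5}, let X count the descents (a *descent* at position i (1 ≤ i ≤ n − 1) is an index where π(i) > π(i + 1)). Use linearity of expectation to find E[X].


Write X = Σ X_I over i = 1, …, 4, with X_I the indicator of one descent.
There are 4 indicators.
For each fixed i, the pair (π(i), π(i+1)) is a uniformly random ordered pair of distinct values from {1, …, 5}; by symmetry P[π(i) > π(i+1)] = 1/2.
By linearity: E[X] = 4 · (1/2) = (5 − 1) · (1/2) = 2 ≈ 2.000000.

E[X] = 2 = 2.000000.


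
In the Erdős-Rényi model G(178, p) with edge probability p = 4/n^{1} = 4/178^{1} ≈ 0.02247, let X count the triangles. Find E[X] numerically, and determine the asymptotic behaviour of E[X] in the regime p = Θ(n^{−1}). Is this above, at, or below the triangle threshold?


Number of potential triangles: C(178, 3) = 924176.
Each occurs with probability p³ ≈ (0.02247)³ ≈ 1.134802e-05.
By linearity: E[X] = C(178, 3)·p³ ≈ 924176 · 1.134802e-05 ≈ 10.4876.
Here α = 1, so p = 4/n is exactly at the triangle threshold p ~ 1/n. Asymptotically E[X] → c³/6 = 4³/6 = 32/3 ≈ 10.6667, a bounded constant. In this regime the triangle count is asymptotically Poisson(c³/6).

E[X] ≈ 10.4876; in regime p = Θ(1/n^{1}) E[X] stays bounded (at the triangle threshold p ~ 1/n).


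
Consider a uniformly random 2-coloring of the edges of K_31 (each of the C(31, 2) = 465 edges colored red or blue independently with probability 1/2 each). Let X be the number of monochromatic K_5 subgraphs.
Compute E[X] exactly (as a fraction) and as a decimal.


Let X = Σ_S X_S over the C(31, 5) = 169911 subsets S of size 5, where X_S = 1 if the K_5 on S is monochromatic.
For a fixed S, the K_5 on S has C(5, 2) = 10 edges. P[all 10 edges red] = (1/2)^10, and likewise for blue, so P[monochromatic] = 2·(1/2)^10 = 2^{1 − 10} = 1/512.
By linearity: E[X] = C(31, 5) · 2^{1 − 10} = 169911 · 1/512 = 169911/512.
Numerically: E[X] ≈ 331.8574.

E[X] = C(31,5)·2^(1−C(5,2)) = 169911/512 ≈ 331.8574.


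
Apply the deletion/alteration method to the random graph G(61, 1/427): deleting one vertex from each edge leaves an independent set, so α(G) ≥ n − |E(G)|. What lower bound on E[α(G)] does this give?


E[|E(G)|] = C(61, 2)·p = 1830 · (1/427) = 30/7.
E[α(G)] ≥ n − E[|E(G)|] = 61 − 30/7 = 397/7.
Numerically: ≈ 56.714286.
(This is only a lower bound; the true E[α(G)] may be larger.)

E[α(G)] ≥ 397/7 ≈ 56.714286.


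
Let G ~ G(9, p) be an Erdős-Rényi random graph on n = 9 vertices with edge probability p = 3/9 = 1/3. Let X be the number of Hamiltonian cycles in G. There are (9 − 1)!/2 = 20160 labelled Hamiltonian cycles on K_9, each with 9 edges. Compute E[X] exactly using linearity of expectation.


K_9 has (9 − 1)!/2 = 20160 labelled Hamiltonian cycles.
For each such Hamiltonian cycle H, let X_H = 1 if all 9 edges of H are present in G. Then P[X_H = 1] = p^{9} = (1/3)^{9} = 1/19683.
By linearity: E[X] = Σ_H E[X_H] = 20160 · p^{9} = 20160 · 1/19683 = 2240/2187.
Numerically: E[X] ≈ 1.02423.

E[X] = 20160 · (1/3)^{9} = 2240/2187 ≈ 1.02423.


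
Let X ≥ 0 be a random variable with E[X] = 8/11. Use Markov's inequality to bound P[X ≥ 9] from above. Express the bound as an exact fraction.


μ = E[X] = 8/11, a = 9.
Markov: P[X ≥ 9] ≤ μ/a = (8/11)/9 = 8/99.
Numerically: ≈ 0.081.
(Since a = 9 > μ = 0.727, the bound 8/99 is < 1 and informative.)

P[X ≥ 9] ≤ 8/99 ≈ 0.081.


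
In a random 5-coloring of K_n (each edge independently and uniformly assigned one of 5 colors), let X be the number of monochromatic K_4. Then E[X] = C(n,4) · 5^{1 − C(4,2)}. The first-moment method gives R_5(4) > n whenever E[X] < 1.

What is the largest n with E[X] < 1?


We need C(n, 4) · 5^{1 − 6} < 1, i.e. C(n, 4) < 5^{6 − 1} = 3125.
Check values of n near the boundary:
  n = 14: C(14, 4) = 1001; 1001 < 3125? YES
  n = 15: C(15, 4) = 1365; 1365 < 3125? YES
  n = 16: C(16, 4) = 1820; 1820 < 3125? YES
  n = 17: C(17, 4) = 2380; 2380 < 3125? YES
  n = 18: C(18, 4) = 3060; 3060 < 3125? YES
  n = 19: C(19, 4) = 3876; 3876 < 3125? NO
  n = 20: C(20, 4) = 4845; 4845 < 3125? NO
  n = 21: C(21, 4) = 5985; 5985 < 3125? NO
The largest n with C(n, 4) < 3125 is n = 18 (where E[X] = 612/625 ≈ 0.9792000). Hence R_5(4) > 18, i.e. R_5(4) ≥ 19.

Largest n = 18; hence R_5(4) > 18.


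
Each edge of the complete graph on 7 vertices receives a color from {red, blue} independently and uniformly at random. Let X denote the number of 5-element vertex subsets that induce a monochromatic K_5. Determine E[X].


Let X = Σ_S X_S over the C(7, 5) = 21 subsets S of size 5, where X_S = 1 if the K_5 on S is monochromatic.
For a fixed S, the K_5 on S has C(5, 2) = 10 edges. P[all 10 edges red] = (1/2)^10, and likewise for blue, so P[monochromatic] = 2·(1/2)^10 = 2^{1 − 10} = 1/512.
By linearity: E[X] = C(7, 5) · 2^{1 − 10} = 21 · 1/512 = 21/512.
Numerically: E[X] ≈ 0.041.

E[X] = C(7,5)·2^(1−C(5,2)) = 21/512 ≈ 0.041.


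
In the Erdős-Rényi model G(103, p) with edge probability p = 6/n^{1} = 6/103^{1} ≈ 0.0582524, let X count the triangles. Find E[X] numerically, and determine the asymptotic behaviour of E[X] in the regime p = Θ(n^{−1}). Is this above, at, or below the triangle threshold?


Number of potential triangles: C(103, 3) = 176851.
Each occurs with probability p³ ≈ (0.0582524)³ ≈ 1.97670598e-04.
By linearity: E[X] = C(103, 3)·p³ ≈ 176851 · 1.97670598e-04 ≈ 34.958243.
Here α = 1, so p = 6/n is exactly at the triangle threshold p ~ 1/n. Asymptotically E[X] → c³/6 = 6³/6 = 36 ≈ 36.000000, a bounded constant. In this regime the triangle count is asymptotically Poisson(c³/6).

E[X] ≈ 34.958243; in regime p = Θ(1/n^{1}) E[X] stays bounded (at the triangle threshold p ~ 1/n).


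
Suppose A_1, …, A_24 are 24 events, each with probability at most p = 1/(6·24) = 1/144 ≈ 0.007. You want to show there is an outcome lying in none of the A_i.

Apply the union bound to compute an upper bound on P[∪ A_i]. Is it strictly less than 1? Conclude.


Union bound: P[∪_{i=1}^{24} A_i] ≤ Σ_i P[A_i] ≤ 24·p = 24·(1/144) = 1/6.
Numerically: 1/6 ≈ 0.167.
Is 1/6 < 1? YES.
Since P[∪ A_i] ≤ 1/6 < 1, the complement has P[∩ A_i^c] ≥ 1 − 1/6 = 5/6 > 0, so some outcome avoids every A_i.

24·p = 1/6 ≈ 0.167; existence CERTIFIED by the union bound.


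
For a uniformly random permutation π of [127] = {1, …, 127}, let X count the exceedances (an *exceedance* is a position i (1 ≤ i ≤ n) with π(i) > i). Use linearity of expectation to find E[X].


Write X = Σ_{i=1}^{127} X_i, where X_i = 1_{π(i) > i}.
For each fixed i, π(i) is uniform over {1, …, 127} (marginal of a uniform permutation), so P[π(i) > i] = (n − i)/n. Summing: Σ_{i=1}^{127} (n − i)/n = (0 + 1 + … + 126)/127 = 127(127 − 1)/(2·127) = (127 − 1)/2.
Hence E[X] = Σ_{i=1}^{127} (127 − i)/127 = 63 ≈ 63.000.

E[X] = 63 = 63.000.


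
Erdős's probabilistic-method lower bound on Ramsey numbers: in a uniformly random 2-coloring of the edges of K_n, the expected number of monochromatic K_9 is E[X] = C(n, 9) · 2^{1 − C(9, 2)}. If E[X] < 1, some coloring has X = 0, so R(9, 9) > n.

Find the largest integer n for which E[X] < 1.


We need C(n, 9) · 2^{1 − 36} < 1, i.e. C(n, 9) < 2^{36 − 1} = 34359738368.
Check values of n near the boundary:
  n = 59: C(59, 9) = 12565671261; 12565671261 < 34359738368? YES
  n = 60: C(60, 9) = 14783142660; 14783142660 < 34359738368? YES
  n = 61: C(61, 9) = 17341763505; 17341763505 < 34359738368? YES
  n = 62: C(62, 9) = 20286591270; 20286591270 < 34359738368? YES
  n = 63: C(63, 9) = 23667689815; 23667689815 < 34359738368? YES
  n = 64: C(64, 9) = 27540584512; 27540584512 < 34359738368? YES
  n = 65: C(65, 9) = 31966749880; 31966749880 < 34359738368? YES
  n = 66: C(66, 9) = 37014131440; 37014131440 < 34359738368? NO
The largest n with C(n, 9) < 34359738368 is n = 65 (where E[X] = 3995843735/4294967296 ≈ 0.93035). Hence R(9, 9) > 65, i.e. R(9, 9) ≥ 66.

Largest n = 65; hence R(9, 9) > 65.


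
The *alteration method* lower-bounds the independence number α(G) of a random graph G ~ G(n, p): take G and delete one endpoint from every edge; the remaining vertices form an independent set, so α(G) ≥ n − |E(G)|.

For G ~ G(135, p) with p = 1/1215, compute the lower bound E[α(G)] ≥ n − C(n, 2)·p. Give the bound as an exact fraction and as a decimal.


E[|E(G)|] = C(135, 2)·p = 9045 · (1/1215) = 67/9.
E[α(G)] ≥ n − E[|E(G)|] = 135 − 67/9 = 1148/9.
Numerically: ≈ 127.556.
(This is only a lower bound; the true E[α(G)] may be larger.)

E[α(G)] ≥ 1148/9 ≈ 127.556.


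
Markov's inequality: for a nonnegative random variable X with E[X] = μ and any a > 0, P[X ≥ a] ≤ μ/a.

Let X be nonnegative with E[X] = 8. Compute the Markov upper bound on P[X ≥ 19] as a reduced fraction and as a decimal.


μ = E[X] = 8, a = 19.
Markov: P[X ≥ 19] ≤ μ/a = (8)/19 = 8/19.
Numerically: ≈ 0.421053.
(Since a = 19 > μ = 8.000000, the bound 8/19 is < 1 and informative.)

P[X ≥ 19] ≤ 8/19 ≈ 0.421053.


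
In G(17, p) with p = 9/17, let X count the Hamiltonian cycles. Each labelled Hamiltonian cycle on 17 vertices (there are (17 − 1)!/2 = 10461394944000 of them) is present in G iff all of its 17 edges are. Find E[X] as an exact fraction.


K_17 has (17 − 1)!/2 = 10461394944000 labelled Hamiltonian cycles.
For each such Hamiltonian cycle H, let X_H = 1 if all 17 edges of H are present in G. Then P[X_H = 1] = p^{17} = (9/17)^{17} = 16677181699666569/827240261886336764177.
By linearity of expectation: E[X] = Σ_H E[X_H] = 10461394944000 · p^{17} = 10461394944000 · 16677181699666569/827240261886336764177 = 174466584313061171422427136000/827240261886336764177.
Numerically: E[X] ≈ 2.109e+08.

E[X] = 10461394944000 · (9/17)^{17} = 174466584313061171422427136000/827240261886336764177 ≈ 2.109e+08.


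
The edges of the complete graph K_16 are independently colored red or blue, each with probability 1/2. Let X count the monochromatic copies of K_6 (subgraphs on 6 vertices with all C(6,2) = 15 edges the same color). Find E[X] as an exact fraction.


Let X = Σ_S X_S over the C(16, 6) = 8008 subsets S of size 6, where X_S = 1 if the K_6 on S is monochromatic.
For a fixed S, the K_6 on S has C(6, 2) = 15 edges. P[all 15 edges red] = (1/2)^15, and likewise for blue, so P[monochromatic] = 2·(1/2)^15 = 2^{1 − 15} = 1/16384.
By linearity: E[X] = C(16, 6) · 2^{1 − 15} = 8008 · 1/16384 = 1001/2048.
Numerically: E[X] ≈ 0.488770.

E[X] = C(16,6)·2^(1−C(6,2)) = 1001/2048 ≈ 0.488770.


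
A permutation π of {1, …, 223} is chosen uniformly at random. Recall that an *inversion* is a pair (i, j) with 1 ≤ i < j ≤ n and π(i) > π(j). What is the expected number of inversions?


Write X = Σ X_I over the C(223, 2) = 24753 pairs i < j, with X_I the indicator of one inversion.
There are 24753 indicators.
For each fixed pair i < j, the values π(i) and π(j) are two distinct elements of {1, …, 223} in uniformly random order; by symmetry P[π(i) > π(j)] = 1/2.
By linearity: E[X] = 24753 · (1/2) = C(223, 2) · (1/2) = 24753/2 = 24753/2 ≈ 12376.50000.

E[X] = 24753/2 = 12376.50000.


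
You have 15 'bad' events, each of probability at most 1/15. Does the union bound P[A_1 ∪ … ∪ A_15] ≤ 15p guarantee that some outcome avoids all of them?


Union bound: P[∪_{i=1}^{15} A_i] ≤ Σ_i P[A_i] ≤ 15·p = 15·(1/15) = 1.
Numerically: 1 ≈ 1.0000.
Is 1 < 1? NO.
Since the bound 1 is ≥ 1, the union bound is uninformative here; it does NOT by itself certify existence.

15·p = 1 ≈ 1.0000; existence NOT certified by the union bound.


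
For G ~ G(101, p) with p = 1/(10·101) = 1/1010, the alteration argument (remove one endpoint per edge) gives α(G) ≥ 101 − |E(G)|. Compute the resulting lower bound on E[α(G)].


E[|E(G)|] = C(101, 2)·p = 5050 · (1/1010) = 5.
E[α(G)] ≥ n − E[|E(G)|] = 101 − 5 = 96.
Numerically: ≈ 96.0000.
(This is only a lower bound; the true E[α(G)] may be larger.)

E[α(G)] ≥ 96 ≈ 96.0000.


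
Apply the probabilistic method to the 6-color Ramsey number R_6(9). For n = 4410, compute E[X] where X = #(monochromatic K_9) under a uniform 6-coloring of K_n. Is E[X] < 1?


E[X] = C(4410, 9) · 6^{1 − 36} = 1724394906266704102180823710 · 6^{−35} = 1724394906266704102180823710/1719070799748422591028658176.
As a reduced fraction: E[X] = 862197453133352051090411855/859535399874211295514329088 ≈ 1.003.
Is E[X] < 1? NO.
Since E[X] ≥ 1, the first-moment bound is inconclusive at n = 4410; it does NOT by itself certify R_6(9) > 4410.

E[X] = 862197453133352051090411855/859535399874211295514329088 ≈ 1.003; E[X] ≥ 1; first-moment method inconclusive here.


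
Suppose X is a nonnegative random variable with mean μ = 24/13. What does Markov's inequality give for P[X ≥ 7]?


μ = E[X] = 24/13, a = 7.
Markov: P[X ≥ 7] ≤ μ/a = (24/13)/7 = 24/91.
Numerically: ≈ 0.26374.
(Since a = 7 > μ = 1.84615, the bound 24/91 is < 1 and informative.)

P[X ≥ 7] ≤ 24/91 ≈ 0.26374.


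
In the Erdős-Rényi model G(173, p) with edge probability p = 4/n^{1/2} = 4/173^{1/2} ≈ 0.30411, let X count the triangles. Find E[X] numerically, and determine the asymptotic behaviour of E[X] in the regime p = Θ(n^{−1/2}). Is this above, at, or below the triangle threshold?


Number of potential triangles: C(173, 3) = 848046.
Each occurs with probability p³ ≈ (0.30411)³ ≈ 2.8126184e-02.
By linearity: E[X] = C(173, 3)·p³ ≈ 848046 · 2.8126184e-02 ≈ 23852.29815.
Since α = 1/2 < 1, p = c/n^{1/2} ≫ 1/n is above the triangle threshold p ~ 1/n. Asymptotically E[X] ~ (c³/6)·n^{3(1−α)} = (4³/6)·n^{1.5} → ∞; triangles are abundant w.h.p.

E[X] ≈ 23852.29815; in regime p = Θ(1/n^{1/2}) E[X] diverges (above the triangle threshold p ~ 1/n).


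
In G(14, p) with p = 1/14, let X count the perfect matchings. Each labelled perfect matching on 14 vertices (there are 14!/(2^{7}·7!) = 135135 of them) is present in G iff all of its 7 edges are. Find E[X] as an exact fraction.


K_14 has 14!/(2^{7}·7!) = 135135 labelled perfect matchings.
For each such perfect matching H, let X_H = 1 if all 7 edges of H are present in G. Then P[X_H = 1] = p^{7} = (1/14)^{7} = 1/105413504.
By linearity: E[X] = Σ_H E[X_H] = 135135 · p^{7} = 135135 · 1/105413504 = 19305/15059072.
Numerically: E[X] ≈ 0.001282.

E[X] = 135135 · (1/14)^{7} = 19305/15059072 ≈ 0.001282.


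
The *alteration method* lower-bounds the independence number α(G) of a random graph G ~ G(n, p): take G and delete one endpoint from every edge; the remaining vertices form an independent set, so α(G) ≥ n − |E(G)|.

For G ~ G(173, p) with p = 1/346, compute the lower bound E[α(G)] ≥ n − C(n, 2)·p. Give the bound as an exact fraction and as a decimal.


E[|E(G)|] = C(173, 2)·p = 14878 · (1/346) = 43.
E[α(G)] ≥ n − E[|E(G)|] = 173 − 43 = 130.
Numerically: ≈ 130.000000.
(This is only a lower bound; the true E[α(G)] may be larger.)

E[α(G)] ≥ 130 ≈ 130.000000.


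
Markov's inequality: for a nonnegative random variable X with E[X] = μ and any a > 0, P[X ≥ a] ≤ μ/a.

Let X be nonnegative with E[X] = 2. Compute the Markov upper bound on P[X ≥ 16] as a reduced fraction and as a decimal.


μ = E[X] = 2, a = 16.
Markov: P[X ≥ 16] ≤ μ/a = (2)/16 = 1/8.
Numerically: ≈ 0.125.
(Since a = 16 > μ = 2.000, the bound 1/8 is < 1 and informative.)

P[X ≥ 16] ≤ 1/8 ≈ 0.125.


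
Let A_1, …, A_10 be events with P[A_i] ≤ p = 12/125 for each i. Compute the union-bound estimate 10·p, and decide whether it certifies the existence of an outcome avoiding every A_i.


Union bound: P[∪_{i=1}^{10} A_i] ≤ Σ_i P[A_i] ≤ 10·p = 10·(12/125) = 24/25.
Numerically: 24/25 ≈ 0.960.
Is 24/25 < 1? YES.
Since P[∪ A_i] ≤ 24/25 < 1, the complement has P[∩ A_i^c] ≥ 1 − 24/25 = 1/25 > 0, so some outcome avoids every A_i.

10·p = 24/25 ≈ 0.960; existence CERTIFIED by the union bound.


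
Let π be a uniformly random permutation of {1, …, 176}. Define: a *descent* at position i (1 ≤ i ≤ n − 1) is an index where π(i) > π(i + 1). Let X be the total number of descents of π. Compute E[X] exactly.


Write X = Σ X_I over i = 1, …, 175, with X_I the indicator of one descent.
There are 175 indicators.
For each fixed i, the pair (π(i), π(i+1)) is a uniformly random ordered pair of distinct values from {1, …, 176}; by symmetry P[π(i) > π(i+1)] = 1/2.
By linearity: E[X] = 175 · (1/2) = (176 − 1) · (1/2) = 175/2 ≈ 87.500000.

E[X] = 175/2 = 87.500000.


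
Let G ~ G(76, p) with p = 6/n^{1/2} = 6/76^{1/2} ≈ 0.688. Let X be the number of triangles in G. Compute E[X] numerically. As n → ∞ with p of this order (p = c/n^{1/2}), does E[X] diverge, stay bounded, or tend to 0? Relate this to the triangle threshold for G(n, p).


Number of potential triangles: C(76, 3) = 70300.
Each occurs with probability p³ ≈ (0.688)³ ≈ 3.26012e-01.
By linearity: E[X] = C(76, 3)·p³ ≈ 70300 · 3.26012e-01 ≈ 22918.632.
Since α = 1/2 < 1, p = c/n^{1/2} ≫ 1/n is above the triangle threshold p ~ 1/n. Asymptotically E[X] ~ (c³/6)·n^{3(1−α)} = (6³/6)·n^{1.5} → ∞; triangles are abundant w.h.p.

E[X] ≈ 22918.632; in regime p = Θ(1/n^{1/2}) E[X] diverges (above the triangle threshold p ~ 1/n).


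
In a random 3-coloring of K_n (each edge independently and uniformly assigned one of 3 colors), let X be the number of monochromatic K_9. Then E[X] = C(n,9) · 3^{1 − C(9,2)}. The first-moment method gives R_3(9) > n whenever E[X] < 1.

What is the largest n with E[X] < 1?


We need C(n, 9) · 3^{1 − 36} < 1, i.e. C(n, 9) < 3^{36 − 1} = 50031545098999707.
Check values of n near the boundary:
  n = 297: C(297, 9) = 43842345008337645; 43842345008337645 < 50031545098999707? YES
  n = 298: C(298, 9) = 45207677551849890; 45207677551849890 < 50031545098999707? YES
  n = 299: C(299, 9) = 46610674441390059; 46610674441390059 < 50031545098999707? YES
  n = 300: C(300, 9) = 48052241692154700; 48052241692154700 < 50031545098999707? YES
  n = 301: C(301, 9) = 49533303936090975; 49533303936090975 < 50031545098999707? YES
  n = 302: C(302, 9) = 51054804739588650; 51054804739588650 < 50031545098999707? NO
  n = 303: C(303, 9) = 52617706925494425; 52617706925494425 < 50031545098999707? NO
The largest n with C(n, 9) < 50031545098999707 is n = 301 (where E[X] = 16511101312030325/16677181699666569 ≈ 0.9900415). Hence R_3(9) > 301, i.e. R_3(9) ≥ 302.

Largest n = 301; hence R_3(9) > 301.


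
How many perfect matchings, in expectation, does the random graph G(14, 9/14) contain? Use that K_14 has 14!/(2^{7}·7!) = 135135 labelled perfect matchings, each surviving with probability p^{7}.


K_14 has 14!/(2^{7}·7!) = 135135 labelled perfect matchings.
For each such perfect matching H, let X_H = 1 if all 7 edges of H are present in G. Then P[X_H = 1] = p^{7} = (9/14)^{7} = 4782969/105413504.
By linearity: E[X] = Σ_H E[X_H] = 135135 · p^{7} = 135135 · 4782969/105413504 = 92335216545/15059072.
Numerically: E[X] ≈ 6131.5.

E[X] = 135135 · (9/14)^{7} = 92335216545/15059072 ≈ 6131.5.


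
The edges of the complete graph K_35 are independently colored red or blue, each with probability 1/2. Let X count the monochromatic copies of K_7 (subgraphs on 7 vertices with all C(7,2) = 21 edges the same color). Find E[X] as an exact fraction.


Let X = Σ_S X_S over the C(35, 7) = 6724520 subsets S of size 7, where X_S = 1 if the K_7 on S is monochromatic.
For a fixed S, the K_7 on S has C(7, 2) = 21 edges. P[all 21 edges red] = (1/2)^21, and likewise for blue, so P[monochromatic] = 2·(1/2)^21 = 2^{1 − 21} = 1/1048576.
By linearity: E[X] = C(35, 7) · 2^{1 − 21} = 6724520 · 1/1048576 = 840565/131072.
Numerically: E[X] ≈ 6.4130.

E[X] = C(35,7)·2^(1−C(7,2)) = 840565/131072 ≈ 6.4130.
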